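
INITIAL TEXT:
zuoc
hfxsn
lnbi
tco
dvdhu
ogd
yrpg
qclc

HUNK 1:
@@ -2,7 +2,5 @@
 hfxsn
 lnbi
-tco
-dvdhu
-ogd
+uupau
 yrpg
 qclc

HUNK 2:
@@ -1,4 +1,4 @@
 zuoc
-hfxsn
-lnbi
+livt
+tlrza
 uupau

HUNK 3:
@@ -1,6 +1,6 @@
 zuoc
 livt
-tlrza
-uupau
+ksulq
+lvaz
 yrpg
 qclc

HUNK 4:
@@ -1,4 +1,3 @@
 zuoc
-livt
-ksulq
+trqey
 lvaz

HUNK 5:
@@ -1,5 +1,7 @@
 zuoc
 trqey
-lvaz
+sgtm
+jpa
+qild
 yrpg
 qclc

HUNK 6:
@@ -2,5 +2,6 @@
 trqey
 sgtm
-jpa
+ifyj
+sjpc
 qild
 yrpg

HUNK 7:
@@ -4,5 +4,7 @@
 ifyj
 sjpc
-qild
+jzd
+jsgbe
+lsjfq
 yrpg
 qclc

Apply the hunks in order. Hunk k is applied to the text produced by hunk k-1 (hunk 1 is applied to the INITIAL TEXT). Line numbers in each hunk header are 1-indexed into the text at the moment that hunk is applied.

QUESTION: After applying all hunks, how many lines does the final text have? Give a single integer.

Answer: 10

Derivation:
Hunk 1: at line 2 remove [tco,dvdhu,ogd] add [uupau] -> 6 lines: zuoc hfxsn lnbi uupau yrpg qclc
Hunk 2: at line 1 remove [hfxsn,lnbi] add [livt,tlrza] -> 6 lines: zuoc livt tlrza uupau yrpg qclc
Hunk 3: at line 1 remove [tlrza,uupau] add [ksulq,lvaz] -> 6 lines: zuoc livt ksulq lvaz yrpg qclc
Hunk 4: at line 1 remove [livt,ksulq] add [trqey] -> 5 lines: zuoc trqey lvaz yrpg qclc
Hunk 5: at line 1 remove [lvaz] add [sgtm,jpa,qild] -> 7 lines: zuoc trqey sgtm jpa qild yrpg qclc
Hunk 6: at line 2 remove [jpa] add [ifyj,sjpc] -> 8 lines: zuoc trqey sgtm ifyj sjpc qild yrpg qclc
Hunk 7: at line 4 remove [qild] add [jzd,jsgbe,lsjfq] -> 10 lines: zuoc trqey sgtm ifyj sjpc jzd jsgbe lsjfq yrpg qclc
Final line count: 10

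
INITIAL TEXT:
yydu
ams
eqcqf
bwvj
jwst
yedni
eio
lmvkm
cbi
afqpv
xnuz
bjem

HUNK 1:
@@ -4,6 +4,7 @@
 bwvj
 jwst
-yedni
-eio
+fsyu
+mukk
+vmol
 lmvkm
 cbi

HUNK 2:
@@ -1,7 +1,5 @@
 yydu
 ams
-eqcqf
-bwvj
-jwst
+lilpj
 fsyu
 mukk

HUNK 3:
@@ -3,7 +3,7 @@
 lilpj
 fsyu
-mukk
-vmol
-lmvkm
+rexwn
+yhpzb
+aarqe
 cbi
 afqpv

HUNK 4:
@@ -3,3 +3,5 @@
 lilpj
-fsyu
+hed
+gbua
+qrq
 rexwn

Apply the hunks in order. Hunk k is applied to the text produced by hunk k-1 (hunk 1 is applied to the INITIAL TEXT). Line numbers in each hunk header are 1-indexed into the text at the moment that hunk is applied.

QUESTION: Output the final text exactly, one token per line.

Hunk 1: at line 4 remove [yedni,eio] add [fsyu,mukk,vmol] -> 13 lines: yydu ams eqcqf bwvj jwst fsyu mukk vmol lmvkm cbi afqpv xnuz bjem
Hunk 2: at line 1 remove [eqcqf,bwvj,jwst] add [lilpj] -> 11 lines: yydu ams lilpj fsyu mukk vmol lmvkm cbi afqpv xnuz bjem
Hunk 3: at line 3 remove [mukk,vmol,lmvkm] add [rexwn,yhpzb,aarqe] -> 11 lines: yydu ams lilpj fsyu rexwn yhpzb aarqe cbi afqpv xnuz bjem
Hunk 4: at line 3 remove [fsyu] add [hed,gbua,qrq] -> 13 lines: yydu ams lilpj hed gbua qrq rexwn yhpzb aarqe cbi afqpv xnuz bjem

Answer: yydu
ams
lilpj
hed
gbua
qrq
rexwn
yhpzb
aarqe
cbi
afqpv
xnuz
bjem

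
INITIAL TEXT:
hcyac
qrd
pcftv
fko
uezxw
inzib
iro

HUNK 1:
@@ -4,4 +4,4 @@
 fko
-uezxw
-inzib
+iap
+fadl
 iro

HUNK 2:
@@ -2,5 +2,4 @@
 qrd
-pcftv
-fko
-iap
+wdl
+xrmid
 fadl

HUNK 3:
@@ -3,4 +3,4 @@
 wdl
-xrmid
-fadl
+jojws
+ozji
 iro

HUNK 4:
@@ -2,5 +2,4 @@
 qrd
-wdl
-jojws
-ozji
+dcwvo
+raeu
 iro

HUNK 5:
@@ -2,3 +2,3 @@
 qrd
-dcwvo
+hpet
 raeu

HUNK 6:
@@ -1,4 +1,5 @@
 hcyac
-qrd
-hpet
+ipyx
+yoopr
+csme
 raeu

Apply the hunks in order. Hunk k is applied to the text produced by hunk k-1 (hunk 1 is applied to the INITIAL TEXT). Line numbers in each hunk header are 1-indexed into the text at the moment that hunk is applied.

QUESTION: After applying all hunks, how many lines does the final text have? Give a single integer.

Answer: 6

Derivation:
Hunk 1: at line 4 remove [uezxw,inzib] add [iap,fadl] -> 7 lines: hcyac qrd pcftv fko iap fadl iro
Hunk 2: at line 2 remove [pcftv,fko,iap] add [wdl,xrmid] -> 6 lines: hcyac qrd wdl xrmid fadl iro
Hunk 3: at line 3 remove [xrmid,fadl] add [jojws,ozji] -> 6 lines: hcyac qrd wdl jojws ozji iro
Hunk 4: at line 2 remove [wdl,jojws,ozji] add [dcwvo,raeu] -> 5 lines: hcyac qrd dcwvo raeu iro
Hunk 5: at line 2 remove [dcwvo] add [hpet] -> 5 lines: hcyac qrd hpet raeu iro
Hunk 6: at line 1 remove [qrd,hpet] add [ipyx,yoopr,csme] -> 6 lines: hcyac ipyx yoopr csme raeu iro
Final line count: 6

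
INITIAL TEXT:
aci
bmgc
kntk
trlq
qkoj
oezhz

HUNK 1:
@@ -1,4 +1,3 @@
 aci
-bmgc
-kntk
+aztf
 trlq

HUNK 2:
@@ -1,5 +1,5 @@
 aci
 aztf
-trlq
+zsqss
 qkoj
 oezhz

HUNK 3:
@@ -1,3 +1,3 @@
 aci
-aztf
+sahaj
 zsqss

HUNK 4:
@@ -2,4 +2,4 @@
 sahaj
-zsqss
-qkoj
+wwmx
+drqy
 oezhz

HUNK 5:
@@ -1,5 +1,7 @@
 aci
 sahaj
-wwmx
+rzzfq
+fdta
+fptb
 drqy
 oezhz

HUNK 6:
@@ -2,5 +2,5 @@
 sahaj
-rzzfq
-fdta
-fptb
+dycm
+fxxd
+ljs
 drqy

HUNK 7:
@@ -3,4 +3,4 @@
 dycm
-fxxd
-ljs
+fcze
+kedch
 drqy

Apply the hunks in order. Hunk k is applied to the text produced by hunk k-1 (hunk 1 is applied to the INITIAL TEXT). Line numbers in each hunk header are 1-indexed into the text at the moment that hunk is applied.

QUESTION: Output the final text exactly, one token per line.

Hunk 1: at line 1 remove [bmgc,kntk] add [aztf] -> 5 lines: aci aztf trlq qkoj oezhz
Hunk 2: at line 1 remove [trlq] add [zsqss] -> 5 lines: aci aztf zsqss qkoj oezhz
Hunk 3: at line 1 remove [aztf] add [sahaj] -> 5 lines: aci sahaj zsqss qkoj oezhz
Hunk 4: at line 2 remove [zsqss,qkoj] add [wwmx,drqy] -> 5 lines: aci sahaj wwmx drqy oezhz
Hunk 5: at line 1 remove [wwmx] add [rzzfq,fdta,fptb] -> 7 lines: aci sahaj rzzfq fdta fptb drqy oezhz
Hunk 6: at line 2 remove [rzzfq,fdta,fptb] add [dycm,fxxd,ljs] -> 7 lines: aci sahaj dycm fxxd ljs drqy oezhz
Hunk 7: at line 3 remove [fxxd,ljs] add [fcze,kedch] -> 7 lines: aci sahaj dycm fcze kedch drqy oezhz

Answer: aci
sahaj
dycm
fcze
kedch
drqy
oezhz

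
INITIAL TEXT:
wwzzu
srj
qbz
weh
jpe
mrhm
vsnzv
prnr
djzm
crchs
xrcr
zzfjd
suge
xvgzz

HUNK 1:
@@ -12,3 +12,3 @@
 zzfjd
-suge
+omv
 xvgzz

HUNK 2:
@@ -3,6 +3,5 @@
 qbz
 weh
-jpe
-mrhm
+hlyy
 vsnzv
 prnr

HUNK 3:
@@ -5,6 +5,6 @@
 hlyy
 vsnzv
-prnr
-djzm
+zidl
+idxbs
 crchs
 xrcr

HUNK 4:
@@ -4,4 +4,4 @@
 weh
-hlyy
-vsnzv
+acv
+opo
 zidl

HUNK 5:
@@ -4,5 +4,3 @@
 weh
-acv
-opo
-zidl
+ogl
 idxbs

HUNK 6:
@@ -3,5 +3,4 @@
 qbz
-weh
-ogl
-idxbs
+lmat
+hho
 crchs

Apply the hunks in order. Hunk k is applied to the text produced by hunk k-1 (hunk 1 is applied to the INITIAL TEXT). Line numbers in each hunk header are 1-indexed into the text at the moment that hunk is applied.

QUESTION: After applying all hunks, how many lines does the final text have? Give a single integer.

Hunk 1: at line 12 remove [suge] add [omv] -> 14 lines: wwzzu srj qbz weh jpe mrhm vsnzv prnr djzm crchs xrcr zzfjd omv xvgzz
Hunk 2: at line 3 remove [jpe,mrhm] add [hlyy] -> 13 lines: wwzzu srj qbz weh hlyy vsnzv prnr djzm crchs xrcr zzfjd omv xvgzz
Hunk 3: at line 5 remove [prnr,djzm] add [zidl,idxbs] -> 13 lines: wwzzu srj qbz weh hlyy vsnzv zidl idxbs crchs xrcr zzfjd omv xvgzz
Hunk 4: at line 4 remove [hlyy,vsnzv] add [acv,opo] -> 13 lines: wwzzu srj qbz weh acv opo zidl idxbs crchs xrcr zzfjd omv xvgzz
Hunk 5: at line 4 remove [acv,opo,zidl] add [ogl] -> 11 lines: wwzzu srj qbz weh ogl idxbs crchs xrcr zzfjd omv xvgzz
Hunk 6: at line 3 remove [weh,ogl,idxbs] add [lmat,hho] -> 10 lines: wwzzu srj qbz lmat hho crchs xrcr zzfjd omv xvgzz
Final line count: 10

Answer: 10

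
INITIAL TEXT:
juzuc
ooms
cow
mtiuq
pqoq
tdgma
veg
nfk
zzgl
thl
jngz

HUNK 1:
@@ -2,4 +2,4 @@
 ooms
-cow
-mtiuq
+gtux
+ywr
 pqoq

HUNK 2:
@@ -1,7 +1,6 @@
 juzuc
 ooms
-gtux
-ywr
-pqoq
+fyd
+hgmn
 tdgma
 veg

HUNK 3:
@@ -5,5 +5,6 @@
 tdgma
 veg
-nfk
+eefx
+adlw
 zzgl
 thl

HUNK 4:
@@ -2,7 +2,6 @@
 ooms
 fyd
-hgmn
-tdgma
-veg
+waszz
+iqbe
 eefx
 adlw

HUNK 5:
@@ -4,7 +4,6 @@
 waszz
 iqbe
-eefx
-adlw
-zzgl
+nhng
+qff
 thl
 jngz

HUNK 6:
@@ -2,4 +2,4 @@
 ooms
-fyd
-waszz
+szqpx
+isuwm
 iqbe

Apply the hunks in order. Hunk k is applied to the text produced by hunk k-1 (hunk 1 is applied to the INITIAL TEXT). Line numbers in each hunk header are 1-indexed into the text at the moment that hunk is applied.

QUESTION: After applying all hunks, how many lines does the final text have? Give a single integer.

Answer: 9

Derivation:
Hunk 1: at line 2 remove [cow,mtiuq] add [gtux,ywr] -> 11 lines: juzuc ooms gtux ywr pqoq tdgma veg nfk zzgl thl jngz
Hunk 2: at line 1 remove [gtux,ywr,pqoq] add [fyd,hgmn] -> 10 lines: juzuc ooms fyd hgmn tdgma veg nfk zzgl thl jngz
Hunk 3: at line 5 remove [nfk] add [eefx,adlw] -> 11 lines: juzuc ooms fyd hgmn tdgma veg eefx adlw zzgl thl jngz
Hunk 4: at line 2 remove [hgmn,tdgma,veg] add [waszz,iqbe] -> 10 lines: juzuc ooms fyd waszz iqbe eefx adlw zzgl thl jngz
Hunk 5: at line 4 remove [eefx,adlw,zzgl] add [nhng,qff] -> 9 lines: juzuc ooms fyd waszz iqbe nhng qff thl jngz
Hunk 6: at line 2 remove [fyd,waszz] add [szqpx,isuwm] -> 9 lines: juzuc ooms szqpx isuwm iqbe nhng qff thl jngz
Final line count: 9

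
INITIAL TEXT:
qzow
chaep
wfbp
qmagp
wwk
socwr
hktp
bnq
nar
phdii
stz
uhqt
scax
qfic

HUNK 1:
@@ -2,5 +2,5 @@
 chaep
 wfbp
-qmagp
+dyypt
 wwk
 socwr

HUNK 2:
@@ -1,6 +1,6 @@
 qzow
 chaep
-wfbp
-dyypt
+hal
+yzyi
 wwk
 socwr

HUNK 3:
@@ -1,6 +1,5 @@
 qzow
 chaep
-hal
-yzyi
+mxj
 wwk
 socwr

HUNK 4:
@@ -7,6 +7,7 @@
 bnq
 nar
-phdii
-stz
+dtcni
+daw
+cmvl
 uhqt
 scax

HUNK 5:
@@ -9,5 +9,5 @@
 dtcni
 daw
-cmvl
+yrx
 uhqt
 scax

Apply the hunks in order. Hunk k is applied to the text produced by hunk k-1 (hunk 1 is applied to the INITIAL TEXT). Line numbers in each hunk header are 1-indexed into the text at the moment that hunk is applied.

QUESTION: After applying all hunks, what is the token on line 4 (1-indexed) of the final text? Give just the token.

Answer: wwk

Derivation:
Hunk 1: at line 2 remove [qmagp] add [dyypt] -> 14 lines: qzow chaep wfbp dyypt wwk socwr hktp bnq nar phdii stz uhqt scax qfic
Hunk 2: at line 1 remove [wfbp,dyypt] add [hal,yzyi] -> 14 lines: qzow chaep hal yzyi wwk socwr hktp bnq nar phdii stz uhqt scax qfic
Hunk 3: at line 1 remove [hal,yzyi] add [mxj] -> 13 lines: qzow chaep mxj wwk socwr hktp bnq nar phdii stz uhqt scax qfic
Hunk 4: at line 7 remove [phdii,stz] add [dtcni,daw,cmvl] -> 14 lines: qzow chaep mxj wwk socwr hktp bnq nar dtcni daw cmvl uhqt scax qfic
Hunk 5: at line 9 remove [cmvl] add [yrx] -> 14 lines: qzow chaep mxj wwk socwr hktp bnq nar dtcni daw yrx uhqt scax qfic
Final line 4: wwk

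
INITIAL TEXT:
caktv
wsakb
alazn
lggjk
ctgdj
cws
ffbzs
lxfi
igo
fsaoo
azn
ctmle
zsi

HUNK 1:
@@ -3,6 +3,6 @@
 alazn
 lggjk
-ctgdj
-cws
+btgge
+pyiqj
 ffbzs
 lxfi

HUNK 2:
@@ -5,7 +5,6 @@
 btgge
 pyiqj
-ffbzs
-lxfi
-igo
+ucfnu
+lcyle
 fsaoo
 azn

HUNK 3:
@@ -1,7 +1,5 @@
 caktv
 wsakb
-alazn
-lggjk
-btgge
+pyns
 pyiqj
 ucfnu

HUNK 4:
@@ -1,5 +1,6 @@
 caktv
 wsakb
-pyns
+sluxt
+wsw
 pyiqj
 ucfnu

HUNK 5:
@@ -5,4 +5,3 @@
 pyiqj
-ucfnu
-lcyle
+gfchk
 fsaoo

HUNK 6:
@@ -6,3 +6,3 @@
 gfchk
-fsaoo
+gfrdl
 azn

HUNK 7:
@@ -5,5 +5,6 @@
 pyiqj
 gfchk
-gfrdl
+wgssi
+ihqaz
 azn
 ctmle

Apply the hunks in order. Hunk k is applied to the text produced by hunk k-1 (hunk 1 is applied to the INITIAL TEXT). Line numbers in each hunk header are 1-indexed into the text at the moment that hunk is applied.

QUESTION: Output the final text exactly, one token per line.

Answer: caktv
wsakb
sluxt
wsw
pyiqj
gfchk
wgssi
ihqaz
azn
ctmle
zsi

Derivation:
Hunk 1: at line 3 remove [ctgdj,cws] add [btgge,pyiqj] -> 13 lines: caktv wsakb alazn lggjk btgge pyiqj ffbzs lxfi igo fsaoo azn ctmle zsi
Hunk 2: at line 5 remove [ffbzs,lxfi,igo] add [ucfnu,lcyle] -> 12 lines: caktv wsakb alazn lggjk btgge pyiqj ucfnu lcyle fsaoo azn ctmle zsi
Hunk 3: at line 1 remove [alazn,lggjk,btgge] add [pyns] -> 10 lines: caktv wsakb pyns pyiqj ucfnu lcyle fsaoo azn ctmle zsi
Hunk 4: at line 1 remove [pyns] add [sluxt,wsw] -> 11 lines: caktv wsakb sluxt wsw pyiqj ucfnu lcyle fsaoo azn ctmle zsi
Hunk 5: at line 5 remove [ucfnu,lcyle] add [gfchk] -> 10 lines: caktv wsakb sluxt wsw pyiqj gfchk fsaoo azn ctmle zsi
Hunk 6: at line 6 remove [fsaoo] add [gfrdl] -> 10 lines: caktv wsakb sluxt wsw pyiqj gfchk gfrdl azn ctmle zsi
Hunk 7: at line 5 remove [gfrdl] add [wgssi,ihqaz] -> 11 lines: caktv wsakb sluxt wsw pyiqj gfchk wgssi ihqaz azn ctmle zsi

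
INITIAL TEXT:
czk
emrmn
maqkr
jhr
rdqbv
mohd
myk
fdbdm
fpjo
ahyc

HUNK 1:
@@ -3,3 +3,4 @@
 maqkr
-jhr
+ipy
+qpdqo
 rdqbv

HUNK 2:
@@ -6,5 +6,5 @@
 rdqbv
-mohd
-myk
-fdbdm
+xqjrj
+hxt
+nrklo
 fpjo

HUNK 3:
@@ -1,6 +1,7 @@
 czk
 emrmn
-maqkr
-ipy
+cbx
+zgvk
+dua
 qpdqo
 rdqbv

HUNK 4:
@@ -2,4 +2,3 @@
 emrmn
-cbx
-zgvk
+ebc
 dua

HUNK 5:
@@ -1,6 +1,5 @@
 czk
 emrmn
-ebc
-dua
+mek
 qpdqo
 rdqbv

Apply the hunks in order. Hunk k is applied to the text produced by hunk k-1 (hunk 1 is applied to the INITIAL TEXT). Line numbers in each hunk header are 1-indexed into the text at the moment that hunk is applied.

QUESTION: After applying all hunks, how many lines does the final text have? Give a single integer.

Hunk 1: at line 3 remove [jhr] add [ipy,qpdqo] -> 11 lines: czk emrmn maqkr ipy qpdqo rdqbv mohd myk fdbdm fpjo ahyc
Hunk 2: at line 6 remove [mohd,myk,fdbdm] add [xqjrj,hxt,nrklo] -> 11 lines: czk emrmn maqkr ipy qpdqo rdqbv xqjrj hxt nrklo fpjo ahyc
Hunk 3: at line 1 remove [maqkr,ipy] add [cbx,zgvk,dua] -> 12 lines: czk emrmn cbx zgvk dua qpdqo rdqbv xqjrj hxt nrklo fpjo ahyc
Hunk 4: at line 2 remove [cbx,zgvk] add [ebc] -> 11 lines: czk emrmn ebc dua qpdqo rdqbv xqjrj hxt nrklo fpjo ahyc
Hunk 5: at line 1 remove [ebc,dua] add [mek] -> 10 lines: czk emrmn mek qpdqo rdqbv xqjrj hxt nrklo fpjo ahyc
Final line count: 10

Answer: 10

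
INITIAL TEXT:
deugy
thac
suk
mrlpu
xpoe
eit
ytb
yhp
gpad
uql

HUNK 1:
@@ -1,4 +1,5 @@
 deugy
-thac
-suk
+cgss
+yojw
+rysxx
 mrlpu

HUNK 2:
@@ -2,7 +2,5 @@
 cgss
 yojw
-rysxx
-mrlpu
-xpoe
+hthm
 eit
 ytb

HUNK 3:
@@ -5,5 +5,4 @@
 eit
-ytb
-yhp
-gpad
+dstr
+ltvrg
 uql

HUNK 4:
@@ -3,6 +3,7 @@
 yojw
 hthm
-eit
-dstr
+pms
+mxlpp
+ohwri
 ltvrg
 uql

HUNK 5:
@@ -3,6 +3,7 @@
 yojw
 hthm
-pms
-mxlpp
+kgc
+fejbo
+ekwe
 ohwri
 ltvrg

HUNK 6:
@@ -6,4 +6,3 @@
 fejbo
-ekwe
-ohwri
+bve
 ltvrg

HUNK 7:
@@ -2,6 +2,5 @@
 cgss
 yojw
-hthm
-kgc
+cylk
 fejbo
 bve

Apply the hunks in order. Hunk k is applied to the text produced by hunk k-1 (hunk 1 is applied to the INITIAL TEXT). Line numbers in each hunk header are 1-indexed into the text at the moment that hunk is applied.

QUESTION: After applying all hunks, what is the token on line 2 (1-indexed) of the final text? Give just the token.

Answer: cgss

Derivation:
Hunk 1: at line 1 remove [thac,suk] add [cgss,yojw,rysxx] -> 11 lines: deugy cgss yojw rysxx mrlpu xpoe eit ytb yhp gpad uql
Hunk 2: at line 2 remove [rysxx,mrlpu,xpoe] add [hthm] -> 9 lines: deugy cgss yojw hthm eit ytb yhp gpad uql
Hunk 3: at line 5 remove [ytb,yhp,gpad] add [dstr,ltvrg] -> 8 lines: deugy cgss yojw hthm eit dstr ltvrg uql
Hunk 4: at line 3 remove [eit,dstr] add [pms,mxlpp,ohwri] -> 9 lines: deugy cgss yojw hthm pms mxlpp ohwri ltvrg uql
Hunk 5: at line 3 remove [pms,mxlpp] add [kgc,fejbo,ekwe] -> 10 lines: deugy cgss yojw hthm kgc fejbo ekwe ohwri ltvrg uql
Hunk 6: at line 6 remove [ekwe,ohwri] add [bve] -> 9 lines: deugy cgss yojw hthm kgc fejbo bve ltvrg uql
Hunk 7: at line 2 remove [hthm,kgc] add [cylk] -> 8 lines: deugy cgss yojw cylk fejbo bve ltvrg uql
Final line 2: cgss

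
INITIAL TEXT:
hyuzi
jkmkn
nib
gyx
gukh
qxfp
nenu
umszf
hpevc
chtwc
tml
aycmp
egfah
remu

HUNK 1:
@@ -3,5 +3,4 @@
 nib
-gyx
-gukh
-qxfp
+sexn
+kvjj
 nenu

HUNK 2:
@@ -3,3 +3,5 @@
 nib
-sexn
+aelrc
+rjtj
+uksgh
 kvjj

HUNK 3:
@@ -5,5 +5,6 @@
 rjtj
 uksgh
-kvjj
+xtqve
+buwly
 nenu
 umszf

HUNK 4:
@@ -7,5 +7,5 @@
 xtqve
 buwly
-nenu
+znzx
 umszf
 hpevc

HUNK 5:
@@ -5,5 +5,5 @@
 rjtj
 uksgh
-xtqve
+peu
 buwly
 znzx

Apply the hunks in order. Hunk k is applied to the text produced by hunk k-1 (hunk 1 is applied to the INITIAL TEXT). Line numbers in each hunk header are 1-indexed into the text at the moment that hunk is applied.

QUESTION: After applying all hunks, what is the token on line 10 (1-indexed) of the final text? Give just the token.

Answer: umszf

Derivation:
Hunk 1: at line 3 remove [gyx,gukh,qxfp] add [sexn,kvjj] -> 13 lines: hyuzi jkmkn nib sexn kvjj nenu umszf hpevc chtwc tml aycmp egfah remu
Hunk 2: at line 3 remove [sexn] add [aelrc,rjtj,uksgh] -> 15 lines: hyuzi jkmkn nib aelrc rjtj uksgh kvjj nenu umszf hpevc chtwc tml aycmp egfah remu
Hunk 3: at line 5 remove [kvjj] add [xtqve,buwly] -> 16 lines: hyuzi jkmkn nib aelrc rjtj uksgh xtqve buwly nenu umszf hpevc chtwc tml aycmp egfah remu
Hunk 4: at line 7 remove [nenu] add [znzx] -> 16 lines: hyuzi jkmkn nib aelrc rjtj uksgh xtqve buwly znzx umszf hpevc chtwc tml aycmp egfah remu
Hunk 5: at line 5 remove [xtqve] add [peu] -> 16 lines: hyuzi jkmkn nib aelrc rjtj uksgh peu buwly znzx umszf hpevc chtwc tml aycmp egfah remu
Final line 10: umszf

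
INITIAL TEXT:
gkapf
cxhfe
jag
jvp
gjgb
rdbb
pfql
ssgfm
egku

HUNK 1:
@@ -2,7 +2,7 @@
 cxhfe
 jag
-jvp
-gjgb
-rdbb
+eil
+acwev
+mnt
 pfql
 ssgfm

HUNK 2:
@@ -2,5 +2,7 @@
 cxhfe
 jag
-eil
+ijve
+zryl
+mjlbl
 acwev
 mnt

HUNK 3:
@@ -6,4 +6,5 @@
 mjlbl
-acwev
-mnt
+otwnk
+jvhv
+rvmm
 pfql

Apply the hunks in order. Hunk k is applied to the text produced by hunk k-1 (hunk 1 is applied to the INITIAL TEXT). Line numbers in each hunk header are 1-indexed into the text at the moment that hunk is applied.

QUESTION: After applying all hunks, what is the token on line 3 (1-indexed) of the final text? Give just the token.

Answer: jag

Derivation:
Hunk 1: at line 2 remove [jvp,gjgb,rdbb] add [eil,acwev,mnt] -> 9 lines: gkapf cxhfe jag eil acwev mnt pfql ssgfm egku
Hunk 2: at line 2 remove [eil] add [ijve,zryl,mjlbl] -> 11 lines: gkapf cxhfe jag ijve zryl mjlbl acwev mnt pfql ssgfm egku
Hunk 3: at line 6 remove [acwev,mnt] add [otwnk,jvhv,rvmm] -> 12 lines: gkapf cxhfe jag ijve zryl mjlbl otwnk jvhv rvmm pfql ssgfm egku
Final line 3: jag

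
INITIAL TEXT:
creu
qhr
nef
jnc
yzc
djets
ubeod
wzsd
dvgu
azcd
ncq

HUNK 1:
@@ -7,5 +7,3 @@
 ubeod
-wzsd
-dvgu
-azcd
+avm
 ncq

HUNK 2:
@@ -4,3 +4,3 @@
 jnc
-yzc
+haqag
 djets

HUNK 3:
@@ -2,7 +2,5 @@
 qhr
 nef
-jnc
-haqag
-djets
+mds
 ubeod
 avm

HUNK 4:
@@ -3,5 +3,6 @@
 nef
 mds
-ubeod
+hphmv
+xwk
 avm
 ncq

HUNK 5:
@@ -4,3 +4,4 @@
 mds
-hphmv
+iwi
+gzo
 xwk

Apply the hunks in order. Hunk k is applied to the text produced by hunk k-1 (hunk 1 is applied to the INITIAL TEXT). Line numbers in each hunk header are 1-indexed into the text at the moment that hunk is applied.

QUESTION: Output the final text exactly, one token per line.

Answer: creu
qhr
nef
mds
iwi
gzo
xwk
avm
ncq

Derivation:
Hunk 1: at line 7 remove [wzsd,dvgu,azcd] add [avm] -> 9 lines: creu qhr nef jnc yzc djets ubeod avm ncq
Hunk 2: at line 4 remove [yzc] add [haqag] -> 9 lines: creu qhr nef jnc haqag djets ubeod avm ncq
Hunk 3: at line 2 remove [jnc,haqag,djets] add [mds] -> 7 lines: creu qhr nef mds ubeod avm ncq
Hunk 4: at line 3 remove [ubeod] add [hphmv,xwk] -> 8 lines: creu qhr nef mds hphmv xwk avm ncq
Hunk 5: at line 4 remove [hphmv] add [iwi,gzo] -> 9 lines: creu qhr nef mds iwi gzo xwk avm ncq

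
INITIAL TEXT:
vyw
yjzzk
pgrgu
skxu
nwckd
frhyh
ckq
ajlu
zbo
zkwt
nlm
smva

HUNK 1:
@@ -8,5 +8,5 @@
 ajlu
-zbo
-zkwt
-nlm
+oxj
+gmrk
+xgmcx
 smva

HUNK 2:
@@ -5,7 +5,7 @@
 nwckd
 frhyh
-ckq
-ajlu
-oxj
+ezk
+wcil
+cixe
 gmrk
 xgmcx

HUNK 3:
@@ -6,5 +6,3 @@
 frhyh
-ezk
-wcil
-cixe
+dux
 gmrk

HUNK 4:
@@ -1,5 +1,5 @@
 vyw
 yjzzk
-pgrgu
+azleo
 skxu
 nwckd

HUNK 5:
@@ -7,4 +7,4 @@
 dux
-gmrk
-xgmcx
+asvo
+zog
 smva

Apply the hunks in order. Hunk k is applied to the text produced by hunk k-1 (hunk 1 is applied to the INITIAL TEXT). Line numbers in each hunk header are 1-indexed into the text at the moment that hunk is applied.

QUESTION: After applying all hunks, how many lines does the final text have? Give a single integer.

Hunk 1: at line 8 remove [zbo,zkwt,nlm] add [oxj,gmrk,xgmcx] -> 12 lines: vyw yjzzk pgrgu skxu nwckd frhyh ckq ajlu oxj gmrk xgmcx smva
Hunk 2: at line 5 remove [ckq,ajlu,oxj] add [ezk,wcil,cixe] -> 12 lines: vyw yjzzk pgrgu skxu nwckd frhyh ezk wcil cixe gmrk xgmcx smva
Hunk 3: at line 6 remove [ezk,wcil,cixe] add [dux] -> 10 lines: vyw yjzzk pgrgu skxu nwckd frhyh dux gmrk xgmcx smva
Hunk 4: at line 1 remove [pgrgu] add [azleo] -> 10 lines: vyw yjzzk azleo skxu nwckd frhyh dux gmrk xgmcx smva
Hunk 5: at line 7 remove [gmrk,xgmcx] add [asvo,zog] -> 10 lines: vyw yjzzk azleo skxu nwckd frhyh dux asvo zog smva
Final line count: 10

Answer: 10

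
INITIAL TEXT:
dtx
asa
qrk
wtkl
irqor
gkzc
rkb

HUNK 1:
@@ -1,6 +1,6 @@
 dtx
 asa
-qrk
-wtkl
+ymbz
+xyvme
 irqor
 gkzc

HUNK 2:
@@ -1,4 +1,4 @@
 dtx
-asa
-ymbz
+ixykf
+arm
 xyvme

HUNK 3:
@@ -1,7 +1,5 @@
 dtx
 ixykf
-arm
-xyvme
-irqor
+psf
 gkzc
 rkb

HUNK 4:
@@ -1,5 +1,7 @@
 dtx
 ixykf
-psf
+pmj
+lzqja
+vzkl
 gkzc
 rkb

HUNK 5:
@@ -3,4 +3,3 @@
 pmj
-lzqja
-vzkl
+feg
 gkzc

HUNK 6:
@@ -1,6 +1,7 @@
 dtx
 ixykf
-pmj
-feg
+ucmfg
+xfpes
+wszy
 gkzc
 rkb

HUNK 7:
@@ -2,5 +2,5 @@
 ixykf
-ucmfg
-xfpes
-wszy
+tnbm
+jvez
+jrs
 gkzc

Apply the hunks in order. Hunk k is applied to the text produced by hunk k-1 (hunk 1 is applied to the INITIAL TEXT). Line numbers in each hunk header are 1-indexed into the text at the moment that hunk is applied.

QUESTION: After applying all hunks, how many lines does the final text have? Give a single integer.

Hunk 1: at line 1 remove [qrk,wtkl] add [ymbz,xyvme] -> 7 lines: dtx asa ymbz xyvme irqor gkzc rkb
Hunk 2: at line 1 remove [asa,ymbz] add [ixykf,arm] -> 7 lines: dtx ixykf arm xyvme irqor gkzc rkb
Hunk 3: at line 1 remove [arm,xyvme,irqor] add [psf] -> 5 lines: dtx ixykf psf gkzc rkb
Hunk 4: at line 1 remove [psf] add [pmj,lzqja,vzkl] -> 7 lines: dtx ixykf pmj lzqja vzkl gkzc rkb
Hunk 5: at line 3 remove [lzqja,vzkl] add [feg] -> 6 lines: dtx ixykf pmj feg gkzc rkb
Hunk 6: at line 1 remove [pmj,feg] add [ucmfg,xfpes,wszy] -> 7 lines: dtx ixykf ucmfg xfpes wszy gkzc rkb
Hunk 7: at line 2 remove [ucmfg,xfpes,wszy] add [tnbm,jvez,jrs] -> 7 lines: dtx ixykf tnbm jvez jrs gkzc rkb
Final line count: 7

Answer: 7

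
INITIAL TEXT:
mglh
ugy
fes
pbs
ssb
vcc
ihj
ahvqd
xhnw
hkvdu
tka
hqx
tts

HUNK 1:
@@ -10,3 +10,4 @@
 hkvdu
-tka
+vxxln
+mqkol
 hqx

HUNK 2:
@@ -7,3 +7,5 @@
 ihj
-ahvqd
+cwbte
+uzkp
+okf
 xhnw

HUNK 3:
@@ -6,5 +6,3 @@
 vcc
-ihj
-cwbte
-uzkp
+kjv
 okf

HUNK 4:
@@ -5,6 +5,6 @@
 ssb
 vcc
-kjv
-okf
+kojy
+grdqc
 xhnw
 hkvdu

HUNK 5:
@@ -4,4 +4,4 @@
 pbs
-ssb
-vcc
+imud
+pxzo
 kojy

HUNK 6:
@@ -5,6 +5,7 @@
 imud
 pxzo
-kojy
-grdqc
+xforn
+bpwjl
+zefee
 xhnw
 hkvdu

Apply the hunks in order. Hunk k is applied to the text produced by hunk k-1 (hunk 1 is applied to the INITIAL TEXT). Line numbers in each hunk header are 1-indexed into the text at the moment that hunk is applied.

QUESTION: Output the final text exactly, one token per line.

Hunk 1: at line 10 remove [tka] add [vxxln,mqkol] -> 14 lines: mglh ugy fes pbs ssb vcc ihj ahvqd xhnw hkvdu vxxln mqkol hqx tts
Hunk 2: at line 7 remove [ahvqd] add [cwbte,uzkp,okf] -> 16 lines: mglh ugy fes pbs ssb vcc ihj cwbte uzkp okf xhnw hkvdu vxxln mqkol hqx tts
Hunk 3: at line 6 remove [ihj,cwbte,uzkp] add [kjv] -> 14 lines: mglh ugy fes pbs ssb vcc kjv okf xhnw hkvdu vxxln mqkol hqx tts
Hunk 4: at line 5 remove [kjv,okf] add [kojy,grdqc] -> 14 lines: mglh ugy fes pbs ssb vcc kojy grdqc xhnw hkvdu vxxln mqkol hqx tts
Hunk 5: at line 4 remove [ssb,vcc] add [imud,pxzo] -> 14 lines: mglh ugy fes pbs imud pxzo kojy grdqc xhnw hkvdu vxxln mqkol hqx tts
Hunk 6: at line 5 remove [kojy,grdqc] add [xforn,bpwjl,zefee] -> 15 lines: mglh ugy fes pbs imud pxzo xforn bpwjl zefee xhnw hkvdu vxxln mqkol hqx tts

Answer: mglh
ugy
fes
pbs
imud
pxzo
xforn
bpwjl
zefee
xhnw
hkvdu
vxxln
mqkol
hqx
tts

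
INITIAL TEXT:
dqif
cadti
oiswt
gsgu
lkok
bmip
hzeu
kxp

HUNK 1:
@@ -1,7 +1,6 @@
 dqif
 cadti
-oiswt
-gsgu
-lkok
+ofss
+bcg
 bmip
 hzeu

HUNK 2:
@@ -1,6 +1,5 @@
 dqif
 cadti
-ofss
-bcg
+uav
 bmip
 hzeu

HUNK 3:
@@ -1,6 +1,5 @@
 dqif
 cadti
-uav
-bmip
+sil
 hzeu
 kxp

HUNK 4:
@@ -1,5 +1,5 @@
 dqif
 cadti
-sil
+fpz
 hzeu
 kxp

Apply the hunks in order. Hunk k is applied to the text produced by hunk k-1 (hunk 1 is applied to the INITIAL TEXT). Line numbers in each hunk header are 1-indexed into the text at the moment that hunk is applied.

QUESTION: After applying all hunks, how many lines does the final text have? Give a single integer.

Hunk 1: at line 1 remove [oiswt,gsgu,lkok] add [ofss,bcg] -> 7 lines: dqif cadti ofss bcg bmip hzeu kxp
Hunk 2: at line 1 remove [ofss,bcg] add [uav] -> 6 lines: dqif cadti uav bmip hzeu kxp
Hunk 3: at line 1 remove [uav,bmip] add [sil] -> 5 lines: dqif cadti sil hzeu kxp
Hunk 4: at line 1 remove [sil] add [fpz] -> 5 lines: dqif cadti fpz hzeu kxp
Final line count: 5

Answer: 5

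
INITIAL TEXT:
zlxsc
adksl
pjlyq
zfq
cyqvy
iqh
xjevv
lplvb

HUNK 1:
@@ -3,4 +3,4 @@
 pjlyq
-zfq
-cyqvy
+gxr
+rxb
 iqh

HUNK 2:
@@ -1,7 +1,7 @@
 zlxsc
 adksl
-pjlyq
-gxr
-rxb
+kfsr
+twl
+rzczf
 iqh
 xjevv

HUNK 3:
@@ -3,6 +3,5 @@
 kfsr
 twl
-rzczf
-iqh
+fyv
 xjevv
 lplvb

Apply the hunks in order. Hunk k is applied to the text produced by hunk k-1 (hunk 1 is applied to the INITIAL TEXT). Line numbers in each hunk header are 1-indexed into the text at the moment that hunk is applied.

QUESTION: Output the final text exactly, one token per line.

Hunk 1: at line 3 remove [zfq,cyqvy] add [gxr,rxb] -> 8 lines: zlxsc adksl pjlyq gxr rxb iqh xjevv lplvb
Hunk 2: at line 1 remove [pjlyq,gxr,rxb] add [kfsr,twl,rzczf] -> 8 lines: zlxsc adksl kfsr twl rzczf iqh xjevv lplvb
Hunk 3: at line 3 remove [rzczf,iqh] add [fyv] -> 7 lines: zlxsc adksl kfsr twl fyv xjevv lplvb

Answer: zlxsc
adksl
kfsr
twl
fyv
xjevv
lplvb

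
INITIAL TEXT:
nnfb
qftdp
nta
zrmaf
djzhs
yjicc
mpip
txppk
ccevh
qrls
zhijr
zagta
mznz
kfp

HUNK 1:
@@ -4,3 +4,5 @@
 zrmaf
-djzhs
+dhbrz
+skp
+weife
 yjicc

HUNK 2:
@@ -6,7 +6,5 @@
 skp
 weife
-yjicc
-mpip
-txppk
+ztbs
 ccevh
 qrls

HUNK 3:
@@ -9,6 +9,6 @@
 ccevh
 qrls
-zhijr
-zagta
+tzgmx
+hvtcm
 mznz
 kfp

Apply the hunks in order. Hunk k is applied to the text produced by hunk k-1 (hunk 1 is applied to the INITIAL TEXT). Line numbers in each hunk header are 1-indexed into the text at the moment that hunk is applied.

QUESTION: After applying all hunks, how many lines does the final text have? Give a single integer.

Hunk 1: at line 4 remove [djzhs] add [dhbrz,skp,weife] -> 16 lines: nnfb qftdp nta zrmaf dhbrz skp weife yjicc mpip txppk ccevh qrls zhijr zagta mznz kfp
Hunk 2: at line 6 remove [yjicc,mpip,txppk] add [ztbs] -> 14 lines: nnfb qftdp nta zrmaf dhbrz skp weife ztbs ccevh qrls zhijr zagta mznz kfp
Hunk 3: at line 9 remove [zhijr,zagta] add [tzgmx,hvtcm] -> 14 lines: nnfb qftdp nta zrmaf dhbrz skp weife ztbs ccevh qrls tzgmx hvtcm mznz kfp
Final line count: 14

Answer: 14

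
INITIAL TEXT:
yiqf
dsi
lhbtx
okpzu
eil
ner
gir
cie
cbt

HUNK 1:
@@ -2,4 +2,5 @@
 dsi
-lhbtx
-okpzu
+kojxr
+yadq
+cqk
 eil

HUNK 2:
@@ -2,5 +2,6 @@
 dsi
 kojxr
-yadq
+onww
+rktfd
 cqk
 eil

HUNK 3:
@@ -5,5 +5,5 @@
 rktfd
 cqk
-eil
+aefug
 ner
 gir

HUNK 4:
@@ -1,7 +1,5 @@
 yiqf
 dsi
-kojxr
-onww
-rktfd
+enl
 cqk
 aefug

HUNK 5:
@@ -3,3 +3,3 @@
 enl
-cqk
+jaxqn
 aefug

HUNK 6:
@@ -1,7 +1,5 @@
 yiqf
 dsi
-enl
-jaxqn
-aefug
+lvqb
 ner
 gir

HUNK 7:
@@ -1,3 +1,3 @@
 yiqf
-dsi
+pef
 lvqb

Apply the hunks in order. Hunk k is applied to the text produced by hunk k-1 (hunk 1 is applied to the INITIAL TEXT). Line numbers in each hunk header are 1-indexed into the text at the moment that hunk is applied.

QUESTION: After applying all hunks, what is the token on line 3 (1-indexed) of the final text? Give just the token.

Answer: lvqb

Derivation:
Hunk 1: at line 2 remove [lhbtx,okpzu] add [kojxr,yadq,cqk] -> 10 lines: yiqf dsi kojxr yadq cqk eil ner gir cie cbt
Hunk 2: at line 2 remove [yadq] add [onww,rktfd] -> 11 lines: yiqf dsi kojxr onww rktfd cqk eil ner gir cie cbt
Hunk 3: at line 5 remove [eil] add [aefug] -> 11 lines: yiqf dsi kojxr onww rktfd cqk aefug ner gir cie cbt
Hunk 4: at line 1 remove [kojxr,onww,rktfd] add [enl] -> 9 lines: yiqf dsi enl cqk aefug ner gir cie cbt
Hunk 5: at line 3 remove [cqk] add [jaxqn] -> 9 lines: yiqf dsi enl jaxqn aefug ner gir cie cbt
Hunk 6: at line 1 remove [enl,jaxqn,aefug] add [lvqb] -> 7 lines: yiqf dsi lvqb ner gir cie cbt
Hunk 7: at line 1 remove [dsi] add [pef] -> 7 lines: yiqf pef lvqb ner gir cie cbt
Final line 3: lvqb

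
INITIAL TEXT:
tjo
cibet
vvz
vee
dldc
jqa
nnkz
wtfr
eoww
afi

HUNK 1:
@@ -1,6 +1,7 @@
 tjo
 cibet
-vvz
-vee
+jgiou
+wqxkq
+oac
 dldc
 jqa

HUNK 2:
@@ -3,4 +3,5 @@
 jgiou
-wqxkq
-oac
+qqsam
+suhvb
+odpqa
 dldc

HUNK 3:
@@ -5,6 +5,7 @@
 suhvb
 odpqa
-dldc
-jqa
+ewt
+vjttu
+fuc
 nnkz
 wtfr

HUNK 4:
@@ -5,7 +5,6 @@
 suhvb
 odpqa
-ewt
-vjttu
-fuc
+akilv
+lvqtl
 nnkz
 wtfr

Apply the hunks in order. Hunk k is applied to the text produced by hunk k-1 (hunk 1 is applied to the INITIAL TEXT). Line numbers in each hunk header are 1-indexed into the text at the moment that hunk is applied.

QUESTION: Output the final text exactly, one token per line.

Answer: tjo
cibet
jgiou
qqsam
suhvb
odpqa
akilv
lvqtl
nnkz
wtfr
eoww
afi

Derivation:
Hunk 1: at line 1 remove [vvz,vee] add [jgiou,wqxkq,oac] -> 11 lines: tjo cibet jgiou wqxkq oac dldc jqa nnkz wtfr eoww afi
Hunk 2: at line 3 remove [wqxkq,oac] add [qqsam,suhvb,odpqa] -> 12 lines: tjo cibet jgiou qqsam suhvb odpqa dldc jqa nnkz wtfr eoww afi
Hunk 3: at line 5 remove [dldc,jqa] add [ewt,vjttu,fuc] -> 13 lines: tjo cibet jgiou qqsam suhvb odpqa ewt vjttu fuc nnkz wtfr eoww afi
Hunk 4: at line 5 remove [ewt,vjttu,fuc] add [akilv,lvqtl] -> 12 lines: tjo cibet jgiou qqsam suhvb odpqa akilv lvqtl nnkz wtfr eoww afi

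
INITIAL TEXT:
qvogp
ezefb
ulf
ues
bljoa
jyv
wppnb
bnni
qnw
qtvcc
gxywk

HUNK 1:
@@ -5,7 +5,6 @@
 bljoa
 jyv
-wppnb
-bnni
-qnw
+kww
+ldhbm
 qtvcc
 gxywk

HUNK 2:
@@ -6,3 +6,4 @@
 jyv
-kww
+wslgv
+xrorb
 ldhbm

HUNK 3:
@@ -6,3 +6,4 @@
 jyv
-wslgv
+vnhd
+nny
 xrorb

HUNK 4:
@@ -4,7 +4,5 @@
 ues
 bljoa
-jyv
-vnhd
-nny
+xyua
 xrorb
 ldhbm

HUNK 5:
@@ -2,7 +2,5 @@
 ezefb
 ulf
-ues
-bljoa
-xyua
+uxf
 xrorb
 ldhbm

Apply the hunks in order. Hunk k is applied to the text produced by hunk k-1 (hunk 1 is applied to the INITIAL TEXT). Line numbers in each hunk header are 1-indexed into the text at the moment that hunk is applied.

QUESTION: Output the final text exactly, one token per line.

Hunk 1: at line 5 remove [wppnb,bnni,qnw] add [kww,ldhbm] -> 10 lines: qvogp ezefb ulf ues bljoa jyv kww ldhbm qtvcc gxywk
Hunk 2: at line 6 remove [kww] add [wslgv,xrorb] -> 11 lines: qvogp ezefb ulf ues bljoa jyv wslgv xrorb ldhbm qtvcc gxywk
Hunk 3: at line 6 remove [wslgv] add [vnhd,nny] -> 12 lines: qvogp ezefb ulf ues bljoa jyv vnhd nny xrorb ldhbm qtvcc gxywk
Hunk 4: at line 4 remove [jyv,vnhd,nny] add [xyua] -> 10 lines: qvogp ezefb ulf ues bljoa xyua xrorb ldhbm qtvcc gxywk
Hunk 5: at line 2 remove [ues,bljoa,xyua] add [uxf] -> 8 lines: qvogp ezefb ulf uxf xrorb ldhbm qtvcc gxywk

Answer: qvogp
ezefb
ulf
uxf
xrorb
ldhbm
qtvcc
gxywk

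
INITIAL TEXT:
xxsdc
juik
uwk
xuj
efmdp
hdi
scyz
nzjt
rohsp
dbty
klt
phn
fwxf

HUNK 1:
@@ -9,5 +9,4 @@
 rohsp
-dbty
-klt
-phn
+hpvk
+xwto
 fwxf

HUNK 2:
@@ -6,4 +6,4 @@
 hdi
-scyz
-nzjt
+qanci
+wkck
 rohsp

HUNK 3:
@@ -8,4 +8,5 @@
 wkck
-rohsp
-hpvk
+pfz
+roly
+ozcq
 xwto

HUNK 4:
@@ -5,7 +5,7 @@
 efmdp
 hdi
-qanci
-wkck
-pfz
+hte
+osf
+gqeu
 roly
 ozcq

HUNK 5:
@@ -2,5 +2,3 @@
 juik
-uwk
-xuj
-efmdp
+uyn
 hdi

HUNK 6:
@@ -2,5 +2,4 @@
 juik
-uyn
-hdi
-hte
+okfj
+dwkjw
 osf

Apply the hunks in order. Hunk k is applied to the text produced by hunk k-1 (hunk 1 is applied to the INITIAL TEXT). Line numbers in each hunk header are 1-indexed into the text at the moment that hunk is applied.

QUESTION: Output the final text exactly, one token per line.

Hunk 1: at line 9 remove [dbty,klt,phn] add [hpvk,xwto] -> 12 lines: xxsdc juik uwk xuj efmdp hdi scyz nzjt rohsp hpvk xwto fwxf
Hunk 2: at line 6 remove [scyz,nzjt] add [qanci,wkck] -> 12 lines: xxsdc juik uwk xuj efmdp hdi qanci wkck rohsp hpvk xwto fwxf
Hunk 3: at line 8 remove [rohsp,hpvk] add [pfz,roly,ozcq] -> 13 lines: xxsdc juik uwk xuj efmdp hdi qanci wkck pfz roly ozcq xwto fwxf
Hunk 4: at line 5 remove [qanci,wkck,pfz] add [hte,osf,gqeu] -> 13 lines: xxsdc juik uwk xuj efmdp hdi hte osf gqeu roly ozcq xwto fwxf
Hunk 5: at line 2 remove [uwk,xuj,efmdp] add [uyn] -> 11 lines: xxsdc juik uyn hdi hte osf gqeu roly ozcq xwto fwxf
Hunk 6: at line 2 remove [uyn,hdi,hte] add [okfj,dwkjw] -> 10 lines: xxsdc juik okfj dwkjw osf gqeu roly ozcq xwto fwxf

Answer: xxsdc
juik
okfj
dwkjw
osf
gqeu
roly
ozcq
xwto
fwxf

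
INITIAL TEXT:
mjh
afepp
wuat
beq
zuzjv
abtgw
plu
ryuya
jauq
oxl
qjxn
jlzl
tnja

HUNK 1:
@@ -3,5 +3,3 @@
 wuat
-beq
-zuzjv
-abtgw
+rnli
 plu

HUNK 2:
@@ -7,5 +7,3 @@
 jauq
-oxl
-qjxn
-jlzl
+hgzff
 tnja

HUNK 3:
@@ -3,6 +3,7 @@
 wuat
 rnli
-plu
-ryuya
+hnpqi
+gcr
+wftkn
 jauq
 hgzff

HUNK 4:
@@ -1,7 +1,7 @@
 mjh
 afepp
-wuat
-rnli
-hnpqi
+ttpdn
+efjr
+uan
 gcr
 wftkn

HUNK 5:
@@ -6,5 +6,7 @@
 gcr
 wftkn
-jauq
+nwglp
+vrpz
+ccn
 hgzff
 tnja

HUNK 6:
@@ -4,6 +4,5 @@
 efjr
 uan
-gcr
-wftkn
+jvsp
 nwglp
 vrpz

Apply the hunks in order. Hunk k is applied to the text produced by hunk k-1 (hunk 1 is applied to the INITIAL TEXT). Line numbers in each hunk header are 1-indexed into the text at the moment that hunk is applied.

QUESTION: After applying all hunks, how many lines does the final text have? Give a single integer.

Answer: 11

Derivation:
Hunk 1: at line 3 remove [beq,zuzjv,abtgw] add [rnli] -> 11 lines: mjh afepp wuat rnli plu ryuya jauq oxl qjxn jlzl tnja
Hunk 2: at line 7 remove [oxl,qjxn,jlzl] add [hgzff] -> 9 lines: mjh afepp wuat rnli plu ryuya jauq hgzff tnja
Hunk 3: at line 3 remove [plu,ryuya] add [hnpqi,gcr,wftkn] -> 10 lines: mjh afepp wuat rnli hnpqi gcr wftkn jauq hgzff tnja
Hunk 4: at line 1 remove [wuat,rnli,hnpqi] add [ttpdn,efjr,uan] -> 10 lines: mjh afepp ttpdn efjr uan gcr wftkn jauq hgzff tnja
Hunk 5: at line 6 remove [jauq] add [nwglp,vrpz,ccn] -> 12 lines: mjh afepp ttpdn efjr uan gcr wftkn nwglp vrpz ccn hgzff tnja
Hunk 6: at line 4 remove [gcr,wftkn] add [jvsp] -> 11 lines: mjh afepp ttpdn efjr uan jvsp nwglp vrpz ccn hgzff tnja
Final line count: 11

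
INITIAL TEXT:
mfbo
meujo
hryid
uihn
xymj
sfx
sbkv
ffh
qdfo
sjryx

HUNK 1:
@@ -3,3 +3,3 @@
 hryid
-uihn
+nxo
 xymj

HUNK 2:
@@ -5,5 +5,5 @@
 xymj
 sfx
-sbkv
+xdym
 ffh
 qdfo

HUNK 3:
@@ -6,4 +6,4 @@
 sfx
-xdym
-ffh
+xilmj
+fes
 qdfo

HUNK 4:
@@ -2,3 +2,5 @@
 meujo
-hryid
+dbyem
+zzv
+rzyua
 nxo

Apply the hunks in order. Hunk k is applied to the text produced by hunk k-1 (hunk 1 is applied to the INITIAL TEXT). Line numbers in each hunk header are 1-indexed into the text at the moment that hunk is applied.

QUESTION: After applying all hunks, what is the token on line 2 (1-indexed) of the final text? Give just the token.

Answer: meujo

Derivation:
Hunk 1: at line 3 remove [uihn] add [nxo] -> 10 lines: mfbo meujo hryid nxo xymj sfx sbkv ffh qdfo sjryx
Hunk 2: at line 5 remove [sbkv] add [xdym] -> 10 lines: mfbo meujo hryid nxo xymj sfx xdym ffh qdfo sjryx
Hunk 3: at line 6 remove [xdym,ffh] add [xilmj,fes] -> 10 lines: mfbo meujo hryid nxo xymj sfx xilmj fes qdfo sjryx
Hunk 4: at line 2 remove [hryid] add [dbyem,zzv,rzyua] -> 12 lines: mfbo meujo dbyem zzv rzyua nxo xymj sfx xilmj fes qdfo sjryx
Final line 2: meujo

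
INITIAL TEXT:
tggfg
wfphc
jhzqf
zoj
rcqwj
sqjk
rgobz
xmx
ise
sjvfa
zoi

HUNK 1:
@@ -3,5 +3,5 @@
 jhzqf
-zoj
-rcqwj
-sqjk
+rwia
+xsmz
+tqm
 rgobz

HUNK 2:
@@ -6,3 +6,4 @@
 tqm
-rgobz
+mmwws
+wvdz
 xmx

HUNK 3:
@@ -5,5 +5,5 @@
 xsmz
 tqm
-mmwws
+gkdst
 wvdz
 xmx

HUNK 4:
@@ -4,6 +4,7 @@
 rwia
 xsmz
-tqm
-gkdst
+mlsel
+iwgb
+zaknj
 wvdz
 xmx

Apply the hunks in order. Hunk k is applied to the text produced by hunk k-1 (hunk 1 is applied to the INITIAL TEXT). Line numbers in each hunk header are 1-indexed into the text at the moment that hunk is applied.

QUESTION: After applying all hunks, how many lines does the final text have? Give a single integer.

Hunk 1: at line 3 remove [zoj,rcqwj,sqjk] add [rwia,xsmz,tqm] -> 11 lines: tggfg wfphc jhzqf rwia xsmz tqm rgobz xmx ise sjvfa zoi
Hunk 2: at line 6 remove [rgobz] add [mmwws,wvdz] -> 12 lines: tggfg wfphc jhzqf rwia xsmz tqm mmwws wvdz xmx ise sjvfa zoi
Hunk 3: at line 5 remove [mmwws] add [gkdst] -> 12 lines: tggfg wfphc jhzqf rwia xsmz tqm gkdst wvdz xmx ise sjvfa zoi
Hunk 4: at line 4 remove [tqm,gkdst] add [mlsel,iwgb,zaknj] -> 13 lines: tggfg wfphc jhzqf rwia xsmz mlsel iwgb zaknj wvdz xmx ise sjvfa zoi
Final line count: 13

Answer: 13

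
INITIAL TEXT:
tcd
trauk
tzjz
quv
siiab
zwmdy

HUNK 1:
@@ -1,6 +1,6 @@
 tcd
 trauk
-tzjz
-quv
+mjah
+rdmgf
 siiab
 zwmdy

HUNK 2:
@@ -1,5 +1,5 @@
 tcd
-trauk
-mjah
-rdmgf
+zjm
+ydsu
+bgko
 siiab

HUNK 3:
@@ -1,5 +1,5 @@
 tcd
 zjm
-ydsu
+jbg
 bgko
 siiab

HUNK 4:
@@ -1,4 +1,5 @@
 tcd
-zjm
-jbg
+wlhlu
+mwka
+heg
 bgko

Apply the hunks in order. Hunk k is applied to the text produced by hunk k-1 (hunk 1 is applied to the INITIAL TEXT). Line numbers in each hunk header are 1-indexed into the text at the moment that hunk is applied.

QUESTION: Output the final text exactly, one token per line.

Hunk 1: at line 1 remove [tzjz,quv] add [mjah,rdmgf] -> 6 lines: tcd trauk mjah rdmgf siiab zwmdy
Hunk 2: at line 1 remove [trauk,mjah,rdmgf] add [zjm,ydsu,bgko] -> 6 lines: tcd zjm ydsu bgko siiab zwmdy
Hunk 3: at line 1 remove [ydsu] add [jbg] -> 6 lines: tcd zjm jbg bgko siiab zwmdy
Hunk 4: at line 1 remove [zjm,jbg] add [wlhlu,mwka,heg] -> 7 lines: tcd wlhlu mwka heg bgko siiab zwmdy

Answer: tcd
wlhlu
mwka
heg
bgko
siiab
zwmdy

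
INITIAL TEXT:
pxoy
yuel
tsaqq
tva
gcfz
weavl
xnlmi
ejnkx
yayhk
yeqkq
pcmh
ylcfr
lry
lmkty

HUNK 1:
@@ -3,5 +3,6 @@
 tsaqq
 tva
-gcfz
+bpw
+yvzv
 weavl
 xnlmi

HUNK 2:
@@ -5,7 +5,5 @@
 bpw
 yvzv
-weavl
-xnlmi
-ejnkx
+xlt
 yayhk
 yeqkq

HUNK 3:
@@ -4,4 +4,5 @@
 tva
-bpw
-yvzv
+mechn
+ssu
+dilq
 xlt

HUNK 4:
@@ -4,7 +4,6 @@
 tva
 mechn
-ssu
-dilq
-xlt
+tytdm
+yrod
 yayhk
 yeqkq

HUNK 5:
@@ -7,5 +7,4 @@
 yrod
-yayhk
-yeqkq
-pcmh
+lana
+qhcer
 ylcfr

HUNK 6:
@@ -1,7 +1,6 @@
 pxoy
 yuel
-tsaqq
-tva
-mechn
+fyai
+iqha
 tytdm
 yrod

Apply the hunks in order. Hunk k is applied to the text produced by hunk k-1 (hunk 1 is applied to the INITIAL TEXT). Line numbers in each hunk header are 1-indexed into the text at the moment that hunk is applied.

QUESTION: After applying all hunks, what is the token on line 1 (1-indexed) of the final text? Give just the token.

Answer: pxoy

Derivation:
Hunk 1: at line 3 remove [gcfz] add [bpw,yvzv] -> 15 lines: pxoy yuel tsaqq tva bpw yvzv weavl xnlmi ejnkx yayhk yeqkq pcmh ylcfr lry lmkty
Hunk 2: at line 5 remove [weavl,xnlmi,ejnkx] add [xlt] -> 13 lines: pxoy yuel tsaqq tva bpw yvzv xlt yayhk yeqkq pcmh ylcfr lry lmkty
Hunk 3: at line 4 remove [bpw,yvzv] add [mechn,ssu,dilq] -> 14 lines: pxoy yuel tsaqq tva mechn ssu dilq xlt yayhk yeqkq pcmh ylcfr lry lmkty
Hunk 4: at line 4 remove [ssu,dilq,xlt] add [tytdm,yrod] -> 13 lines: pxoy yuel tsaqq tva mechn tytdm yrod yayhk yeqkq pcmh ylcfr lry lmkty
Hunk 5: at line 7 remove [yayhk,yeqkq,pcmh] add [lana,qhcer] -> 12 lines: pxoy yuel tsaqq tva mechn tytdm yrod lana qhcer ylcfr lry lmkty
Hunk 6: at line 1 remove [tsaqq,tva,mechn] add [fyai,iqha] -> 11 lines: pxoy yuel fyai iqha tytdm yrod lana qhcer ylcfr lry lmkty
Final line 1: pxoy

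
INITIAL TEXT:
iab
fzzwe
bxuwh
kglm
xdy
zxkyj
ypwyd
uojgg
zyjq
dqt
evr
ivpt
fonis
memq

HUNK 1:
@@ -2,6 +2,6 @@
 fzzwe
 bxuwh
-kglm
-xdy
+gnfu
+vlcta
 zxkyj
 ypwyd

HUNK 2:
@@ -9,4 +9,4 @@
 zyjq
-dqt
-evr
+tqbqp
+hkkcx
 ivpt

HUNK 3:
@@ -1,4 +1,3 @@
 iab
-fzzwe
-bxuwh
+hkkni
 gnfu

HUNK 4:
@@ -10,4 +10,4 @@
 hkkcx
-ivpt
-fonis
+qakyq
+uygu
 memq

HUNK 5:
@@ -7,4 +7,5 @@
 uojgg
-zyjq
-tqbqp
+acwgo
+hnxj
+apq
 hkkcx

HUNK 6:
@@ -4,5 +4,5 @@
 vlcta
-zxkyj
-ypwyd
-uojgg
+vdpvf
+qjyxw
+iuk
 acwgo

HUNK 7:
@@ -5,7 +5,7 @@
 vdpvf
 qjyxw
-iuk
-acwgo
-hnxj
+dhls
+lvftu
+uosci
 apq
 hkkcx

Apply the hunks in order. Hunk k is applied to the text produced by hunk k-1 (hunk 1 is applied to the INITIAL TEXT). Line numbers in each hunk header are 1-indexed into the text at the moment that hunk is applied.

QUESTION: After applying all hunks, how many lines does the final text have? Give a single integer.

Answer: 14

Derivation:
Hunk 1: at line 2 remove [kglm,xdy] add [gnfu,vlcta] -> 14 lines: iab fzzwe bxuwh gnfu vlcta zxkyj ypwyd uojgg zyjq dqt evr ivpt fonis memq
Hunk 2: at line 9 remove [dqt,evr] add [tqbqp,hkkcx] -> 14 lines: iab fzzwe bxuwh gnfu vlcta zxkyj ypwyd uojgg zyjq tqbqp hkkcx ivpt fonis memq
Hunk 3: at line 1 remove [fzzwe,bxuwh] add [hkkni] -> 13 lines: iab hkkni gnfu vlcta zxkyj ypwyd uojgg zyjq tqbqp hkkcx ivpt fonis memq
Hunk 4: at line 10 remove [ivpt,fonis] add [qakyq,uygu] -> 13 lines: iab hkkni gnfu vlcta zxkyj ypwyd uojgg zyjq tqbqp hkkcx qakyq uygu memq
Hunk 5: at line 7 remove [zyjq,tqbqp] add [acwgo,hnxj,apq] -> 14 lines: iab hkkni gnfu vlcta zxkyj ypwyd uojgg acwgo hnxj apq hkkcx qakyq uygu memq
Hunk 6: at line 4 remove [zxkyj,ypwyd,uojgg] add [vdpvf,qjyxw,iuk] -> 14 lines: iab hkkni gnfu vlcta vdpvf qjyxw iuk acwgo hnxj apq hkkcx qakyq uygu memq
Hunk 7: at line 5 remove [iuk,acwgo,hnxj] add [dhls,lvftu,uosci] -> 14 lines: iab hkkni gnfu vlcta vdpvf qjyxw dhls lvftu uosci apq hkkcx qakyq uygu memq
Final line count: 14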